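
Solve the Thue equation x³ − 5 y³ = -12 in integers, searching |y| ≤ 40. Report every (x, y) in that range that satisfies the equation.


The equation is x³ - 5y³ = -12. For fixed y, x³ = 5·y³ − 12, so a solution requires the RHS to be a perfect cube.
Strategy: iterate y from -40 to 40, compute RHS = 5·y³ − 12, and check whether it is a (positive or negative) perfect cube.
Check small values of y:
  y = 0: RHS = -12 is not a perfect cube.
  y = 1: RHS = -7 is not a perfect cube.
  y = -1: RHS = -17 is not a perfect cube.
  y = 2: RHS = 28 is not a perfect cube.
  y = -2: RHS = -52 is not a perfect cube.
  y = 3: RHS = 123 is not a perfect cube.
  y = -3: RHS = -147 is not a perfect cube.
Continuing the search up to |y| = 40 finds no solutions either.
No (x, y) in the scanned range satisfies the equation.

No integer solutions with |y| ≤ 40.


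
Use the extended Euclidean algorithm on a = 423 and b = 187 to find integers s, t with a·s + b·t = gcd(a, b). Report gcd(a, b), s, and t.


Euclidean algorithm on (423, 187) — divide until remainder is 0:
  423 = 2 · 187 + 49
  187 = 3 · 49 + 40
  49 = 1 · 40 + 9
  40 = 4 · 9 + 4
  9 = 2 · 4 + 1
  4 = 4 · 1 + 0
gcd(423, 187) = 1.
Track Bezout coefficients alongside the remainders: start with r₀ = 423 = a·1 + b·0 (s = 1, t = 0) and r₁ = 187 = a·0 + b·1 (s = 0, t = 1); each new remainder r_{k+1} = r_{k-1} − q_k·r_k inherits s_{k+1} = s_{k-1} − q_k·s_k, t_{k+1} = t_{k-1} − q_k·t_k, so r_k = a·s_k + b·t_k at every step:
  q = 2: r = 49, s = 1 − 2·0 = 1, t = 0 − 2·1 = -2  (check: 423·1 + 187·(-2) = 49)
  q = 3: r = 40, s = 0 − 3·1 = -3, t = 1 − 3·(-2) = 7  (check: 423·(-3) + 187·7 = 40)
  q = 1: r = 9, s = 1 − 1·(-3) = 4, t = -2 − 1·7 = -9  (check: 423·4 + 187·(-9) = 9)
  q = 4: r = 4, s = -3 − 4·4 = -19, t = 7 − 4·(-9) = 43  (check: 423·(-19) + 187·43 = 4)
  q = 2: r = 1, s = 4 − 2·(-19) = 42, t = -9 − 2·43 = -95  (check: 423·42 + 187·(-95) = 1)
The row with r = 1 (the gcd) gives the Bezout coefficients s = 42, t = -95.
Result: 423 · (42) + 187 · (-95) = 1.

gcd(423, 187) = 1; s = 42, t = -95 (check: 423·42 + 187·(-95) = 1).


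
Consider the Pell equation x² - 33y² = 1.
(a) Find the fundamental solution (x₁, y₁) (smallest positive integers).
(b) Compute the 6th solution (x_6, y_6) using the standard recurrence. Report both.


Step 1: Find the fundamental solution (x₁, y₁) of x² - 33y² = 1.
  Expand √33 as a continued fraction. a₀ = ⌊√33⌋ = 5; iterate m_{k+1} = d_k·a_k − m_k, d_{k+1} = (33 − m_{k+1}²)/d_k, a_{k+1} = ⌊(a₀ + m_{k+1})/d_{k+1}⌋ (starting m₀ = 0, d₀ = 1), with convergents p_k = a_k·p_{k-1} + p_{k-2}, q_k = a_k·q_{k-1} + q_{k-2} (p₋₁ = 1, q₋₁ = 0):
  k = 0: a₀ = 5; p₀/q₀ = 5/1; p₀² − 33·q₀² = 25 − 33 = -8.
  k = 1: m = 5, d = 8, a = ⌊(5 + 5)/8⌋ = 1; p/q = (1·5 + 1)/(1·1 + 0) = 6/1; p² − 33·q² = 36 − 33 = 3.
  k = 2: m = 3, d = 3, a = ⌊(5 + 3)/3⌋ = 2; p/q = (2·6 + 5)/(2·1 + 1) = 17/3; p² − 33·q² = 289 − 297 = -8.
  k = 3: m = 3, d = 8, a = ⌊(5 + 3)/8⌋ = 1; p/q = (1·17 + 6)/(1·3 + 1) = 23/4; p² − 33·q² = 529 − 528 = 1.
  The first convergent with p² − 33·q² = 1 gives the fundamental solution (x₁, y₁) = (23, 4).
Step 2: Apply the recurrence (x_{n+1}, y_{n+1}) = (x₁x_n + 33y₁y_n, x₁y_n + y₁x_n) repeatedly.
  From (x_1, y_1) = (23, 4): x_2 = 23·23 + 33·4·4 = 1057; y_2 = 23·4 + 4·23 = 184.
  From (x_2, y_2) = (1057, 184): x_3 = 23·1057 + 33·4·184 = 48599; y_3 = 23·184 + 4·1057 = 8460.
  From (x_3, y_3) = (48599, 8460): x_4 = 23·48599 + 33·4·8460 = 2234497; y_4 = 23·8460 + 4·48599 = 388976.
  From (x_4, y_4) = (2234497, 388976): x_5 = 23·2234497 + 33·4·388976 = 102738263; y_5 = 23·388976 + 4·2234497 = 17884436.
  From (x_5, y_5) = (102738263, 17884436): x_6 = 23·102738263 + 33·4·17884436 = 4723725601; y_6 = 23·17884436 + 4·102738263 = 822295080.
Step 3: Verify x_6² - 33·y_6² = 22313583553542811201 - 22313583553542811200 = 1 (should be 1). ✓

(x_1, y_1) = (23, 4); (x_6, y_6) = (4723725601, 822295080).


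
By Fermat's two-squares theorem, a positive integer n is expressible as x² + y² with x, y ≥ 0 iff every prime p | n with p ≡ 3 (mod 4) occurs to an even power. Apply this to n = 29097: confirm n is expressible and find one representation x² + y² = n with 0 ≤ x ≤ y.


Step 1: Factor n = 29097 = 3^2 · 53 · 61.
Step 2: Check the mod-4 condition on each prime factor: 3 ≡ 3 (mod 4), exponent 2 (must be even); 53 ≡ 1 (mod 4), exponent 1; 61 ≡ 1 (mod 4), exponent 1.
All primes ≡ 3 (mod 4) appear to even exponent (or don't appear), so by the two-squares theorem n IS expressible as a sum of two squares.
Step 3: Build a representation. Group n = k² · m with k = 3 and m = 53 · 61 = 3233 (a product of primes ≡ 1 (mod 4)); a representation of m scales to one of n via (k·x)² + (k·y)² = k²(x² + y²). Each prime p ≡ 1 (mod 4) is itself a sum of two squares; find a² by testing p − a² for a perfect square:
  53: 53 − 1² = 52, 53 − 2² = 49 = 7² ⇒ 53 = 2² + 7².
  61: 61 − 1² = 60, 61 − 2² = 57, 61 − 3² = 52, 61 − 4² = 45, 61 − 5² = 36 = 6² ⇒ 61 = 5² + 6².
  Combine using the Brahmagupta–Fibonacci identity (a² + b²)(c² + d²) = (ac − bd)² + (ad + bc)² = (ac + bd)² + (ad − bc)²:
  53 · 61 = 3233: from (2² + 7²)(5² + 6²), take (2·5 − 7·6, 2·6 + 7·5) = (10 − 42, 12 + 35) = (-32, 47); dropping signs (only squares matter) gives (32, 47); check 32² + 47² = 1024 + 2209 = 3233 ✓.
  Scale by k = 3: (3·32, 3·47) = (96, 141).
Step 4: Order so x ≤ y and verify: 96² + 141² = 9216 + 19881 = 29097 = n. ✓

n = 29097 = 96² + 141² (one valid representation with x ≤ y).


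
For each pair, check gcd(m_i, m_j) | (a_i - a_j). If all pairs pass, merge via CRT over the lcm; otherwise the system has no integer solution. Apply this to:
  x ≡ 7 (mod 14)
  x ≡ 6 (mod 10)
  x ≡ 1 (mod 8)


Moduli 14, 10, 8 are not pairwise coprime, so CRT works modulo lcm(m_i) when all pairwise compatibility conditions hold.
Pairwise compatibility: gcd(m_i, m_j) must divide a_i - a_j for every pair.
Merge one congruence at a time:
  Start: x ≡ 7 (mod 14).
  Combine with x ≡ 6 (mod 10): gcd(14, 10) = 2, and 6 - 7 = -1 is NOT divisible by 2.
    ⇒ system is inconsistent (no integer solution).

No solution (the system is inconsistent).


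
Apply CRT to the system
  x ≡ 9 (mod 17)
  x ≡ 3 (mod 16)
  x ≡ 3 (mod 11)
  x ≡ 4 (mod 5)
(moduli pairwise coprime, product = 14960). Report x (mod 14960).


Product of moduli M = 17 · 16 · 11 · 5 = 14960.
Merge one congruence at a time:
  Start: x ≡ 9 (mod 17).
  Combine with x ≡ 3 (mod 16); new modulus lcm = 272.
    Write x = 9 + 17·t and substitute into x ≡ 3 (mod 16): 17·t ≡ 3 − 9 = -6 (mod 16).
    Reduce coefficients mod 16: 1·t ≡ 10 (mod 16).
    So t ≡ 10 (mod 16).
    Then x = 9 + 17·10 = 179, valid modulo lcm(17, 16) = 272: x ≡ 179 (mod 272).
  Combine with x ≡ 3 (mod 11); new modulus lcm = 2992.
    Write x = 179 + 272·t and substitute into x ≡ 3 (mod 11): 272·t ≡ 3 − 179 = -176 (mod 11).
    Reduce coefficients mod 11: 8·t ≡ 0 (mod 11).
    The inverse of 8 mod 11 is 7 (since 8·7 = 56 = 5·11 + 1), so t ≡ 7·0 = 0 ≡ 0 (mod 11).
    Then x = 179 + 272·0 = 179, valid modulo lcm(272, 11) = 2992: x ≡ 179 (mod 2992).
  Combine with x ≡ 4 (mod 5); new modulus lcm = 14960.
    Write x = 179 + 2992·t and substitute into x ≡ 4 (mod 5): 2992·t ≡ 4 − 179 = -175 (mod 5).
    Reduce coefficients mod 5: 2·t ≡ 0 (mod 5).
    The inverse of 2 mod 5 is 3 (since 2·3 = 6 = 1·5 + 1), so t ≡ 3·0 = 0 ≡ 0 (mod 5).
    Then x = 179 + 2992·0 = 179, valid modulo lcm(2992, 5) = 14960: x ≡ 179 (mod 14960).
Verify against each original: 179 mod 17 = 9, 179 mod 16 = 3, 179 mod 11 = 3, 179 mod 5 = 4.

x ≡ 179 (mod 14960).


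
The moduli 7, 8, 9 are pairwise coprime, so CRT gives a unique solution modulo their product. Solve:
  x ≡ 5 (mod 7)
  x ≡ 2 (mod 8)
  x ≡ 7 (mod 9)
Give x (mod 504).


Moduli 7, 8, 9 are pairwise coprime; by CRT there is a unique solution modulo M = 7 · 8 · 9 = 504.
Solve pairwise, accumulating the modulus:
  Start with x ≡ 5 (mod 7).
  Combine with x ≡ 2 (mod 8): since gcd(7, 8) = 1, we get a unique residue mod 56.
    Write x = 5 + 7·t and substitute into x ≡ 2 (mod 8): 7·t ≡ 2 − 5 = -3 (mod 8).
    Reduce coefficients mod 8: 7·t ≡ 5 (mod 8).
    The inverse of 7 mod 8 is 7 (since 7·7 = 49 = 6·8 + 1), so t ≡ 7·5 = 35 ≡ 3 (mod 8).
    Then x = 5 + 7·3 = 26, valid modulo lcm(7, 8) = 56: x ≡ 26 (mod 56).
  Combine with x ≡ 7 (mod 9): since gcd(56, 9) = 1, we get a unique residue mod 504.
    Write x = 26 + 56·t and substitute into x ≡ 7 (mod 9): 56·t ≡ 7 − 26 = -19 (mod 9).
    Reduce coefficients mod 9: 2·t ≡ 8 (mod 9).
    The inverse of 2 mod 9 is 5 (since 2·5 = 10 = 1·9 + 1), so t ≡ 5·8 = 40 ≡ 4 (mod 9).
    Then x = 26 + 56·4 = 250, valid modulo lcm(56, 9) = 504: x ≡ 250 (mod 504).
Verify: 250 mod 7 = 5 ✓, 250 mod 8 = 2 ✓, 250 mod 9 = 7 ✓.

x ≡ 250 (mod 504).


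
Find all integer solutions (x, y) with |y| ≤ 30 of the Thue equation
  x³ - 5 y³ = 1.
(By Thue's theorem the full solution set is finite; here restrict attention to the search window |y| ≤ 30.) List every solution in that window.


The equation is x³ - 5y³ = 1. For fixed y, x³ = 5·y³ + 1, so a solution requires the RHS to be a perfect cube.
Strategy: iterate y from -30 to 30, compute RHS = 5·y³ + 1, and check whether it is a (positive or negative) perfect cube.
Check small values of y:
  y = 0: RHS = 1 = (1)³ ⇒ x = 1 works.
  y = 1: RHS = 6 is not a perfect cube.
  y = -1: RHS = -4 is not a perfect cube.
  y = 2: RHS = 41 is not a perfect cube.
  y = -2: RHS = -39 is not a perfect cube.
  y = 3: RHS = 136 is not a perfect cube.
  y = -3: RHS = -134 is not a perfect cube.
Continuing the search up to |y| = 30 finds no further solutions beyond those listed.
Collected solutions: (1, 0).

Solutions (with |y| ≤ 30): (1, 0).


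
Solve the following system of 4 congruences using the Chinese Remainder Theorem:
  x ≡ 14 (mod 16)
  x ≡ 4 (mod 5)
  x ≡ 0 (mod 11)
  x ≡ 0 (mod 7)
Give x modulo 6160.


Product of moduli M = 16 · 5 · 11 · 7 = 6160.
Merge one congruence at a time:
  Start: x ≡ 14 (mod 16).
  Combine with x ≡ 4 (mod 5); new modulus lcm = 80.
    Write x = 14 + 16·t and substitute into x ≡ 4 (mod 5): 16·t ≡ 4 − 14 = -10 (mod 5).
    Reduce coefficients mod 5: 1·t ≡ 0 (mod 5).
    So t ≡ 0 (mod 5).
    Then x = 14 + 16·0 = 14, valid modulo lcm(16, 5) = 80: x ≡ 14 (mod 80).
  Combine with x ≡ 0 (mod 11); new modulus lcm = 880.
    Write x = 14 + 80·t and substitute into x ≡ 0 (mod 11): 80·t ≡ 0 − 14 = -14 (mod 11).
    Reduce coefficients mod 11: 3·t ≡ 8 (mod 11).
    The inverse of 3 mod 11 is 4 (since 3·4 = 12 = 1·11 + 1), so t ≡ 4·8 = 32 ≡ 10 (mod 11).
    Then x = 14 + 80·10 = 814, valid modulo lcm(80, 11) = 880: x ≡ 814 (mod 880).
  Combine with x ≡ 0 (mod 7); new modulus lcm = 6160.
    Write x = 814 + 880·t and substitute into x ≡ 0 (mod 7): 880·t ≡ 0 − 814 = -814 (mod 7).
    Reduce coefficients mod 7: 5·t ≡ 5 (mod 7).
    The inverse of 5 mod 7 is 3 (since 5·3 = 15 = 2·7 + 1), so t ≡ 3·5 = 15 ≡ 1 (mod 7).
    Then x = 814 + 880·1 = 1694, valid modulo lcm(880, 7) = 6160: x ≡ 1694 (mod 6160).
Verify against each original: 1694 mod 16 = 14, 1694 mod 5 = 4, 1694 mod 11 = 0, 1694 mod 7 = 0.

x ≡ 1694 (mod 6160).


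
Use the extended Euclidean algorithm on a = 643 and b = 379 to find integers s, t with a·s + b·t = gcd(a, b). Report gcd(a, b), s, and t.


Euclidean algorithm on (643, 379) — divide until remainder is 0:
  643 = 1 · 379 + 264
  379 = 1 · 264 + 115
  264 = 2 · 115 + 34
  115 = 3 · 34 + 13
  34 = 2 · 13 + 8
  13 = 1 · 8 + 5
  8 = 1 · 5 + 3
  5 = 1 · 3 + 2
  3 = 1 · 2 + 1
  2 = 2 · 1 + 0
gcd(643, 379) = 1.
Track Bezout coefficients alongside the remainders: start with r₀ = 643 = a·1 + b·0 (s = 1, t = 0) and r₁ = 379 = a·0 + b·1 (s = 0, t = 1); each new remainder r_{k+1} = r_{k-1} − q_k·r_k inherits s_{k+1} = s_{k-1} − q_k·s_k, t_{k+1} = t_{k-1} − q_k·t_k, so r_k = a·s_k + b·t_k at every step:
  q = 1: r = 264, s = 1 − 1·0 = 1, t = 0 − 1·1 = -1  (check: 643·1 + 379·(-1) = 264)
  q = 1: r = 115, s = 0 − 1·1 = -1, t = 1 − 1·(-1) = 2  (check: 643·(-1) + 379·2 = 115)
  q = 2: r = 34, s = 1 − 2·(-1) = 3, t = -1 − 2·2 = -5  (check: 643·3 + 379·(-5) = 34)
  q = 3: r = 13, s = -1 − 3·3 = -10, t = 2 − 3·(-5) = 17  (check: 643·(-10) + 379·17 = 13)
  q = 2: r = 8, s = 3 − 2·(-10) = 23, t = -5 − 2·17 = -39  (check: 643·23 + 379·(-39) = 8)
  q = 1: r = 5, s = -10 − 1·23 = -33, t = 17 − 1·(-39) = 56  (check: 643·(-33) + 379·56 = 5)
  q = 1: r = 3, s = 23 − 1·(-33) = 56, t = -39 − 1·56 = -95  (check: 643·56 + 379·(-95) = 3)
  q = 1: r = 2, s = -33 − 1·56 = -89, t = 56 − 1·(-95) = 151  (check: 643·(-89) + 379·151 = 2)
  q = 1: r = 1, s = 56 − 1·(-89) = 145, t = -95 − 1·151 = -246  (check: 643·145 + 379·(-246) = 1)
The row with r = 1 (the gcd) gives the Bezout coefficients s = 145, t = -246.
Result: 643 · (145) + 379 · (-246) = 1.

gcd(643, 379) = 1; s = 145, t = -246 (check: 643·145 + 379·(-246) = 1).


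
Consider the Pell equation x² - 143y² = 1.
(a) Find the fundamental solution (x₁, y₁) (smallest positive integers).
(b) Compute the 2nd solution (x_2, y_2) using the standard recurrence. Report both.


Step 1: Find the fundamental solution (x₁, y₁) of x² - 143y² = 1.
  Expand √143 as a continued fraction. a₀ = ⌊√143⌋ = 11; iterate m_{k+1} = d_k·a_k − m_k, d_{k+1} = (143 − m_{k+1}²)/d_k, a_{k+1} = ⌊(a₀ + m_{k+1})/d_{k+1}⌋ (starting m₀ = 0, d₀ = 1), with convergents p_k = a_k·p_{k-1} + p_{k-2}, q_k = a_k·q_{k-1} + q_{k-2} (p₋₁ = 1, q₋₁ = 0):
  k = 0: a₀ = 11; p₀/q₀ = 11/1; p₀² − 143·q₀² = 121 − 143 = -22.
  k = 1: m = 11, d = 22, a = ⌊(11 + 11)/22⌋ = 1; p/q = (1·11 + 1)/(1·1 + 0) = 12/1; p² − 143·q² = 144 − 143 = 1.
  The first convergent with p² − 143·q² = 1 gives the fundamental solution (x₁, y₁) = (12, 1).
Step 2: Apply the recurrence (x_{n+1}, y_{n+1}) = (x₁x_n + 143y₁y_n, x₁y_n + y₁x_n) repeatedly.
  From (x_1, y_1) = (12, 1): x_2 = 12·12 + 143·1·1 = 287; y_2 = 12·1 + 1·12 = 24.
Step 3: Verify x_2² - 143·y_2² = 82369 - 82368 = 1 (should be 1). ✓

(x_1, y_1) = (12, 1); (x_2, y_2) = (287, 24).


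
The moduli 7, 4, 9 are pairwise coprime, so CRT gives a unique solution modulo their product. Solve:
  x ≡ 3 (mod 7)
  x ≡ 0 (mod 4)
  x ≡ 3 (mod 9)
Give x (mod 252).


Moduli 7, 4, 9 are pairwise coprime; by CRT there is a unique solution modulo M = 7 · 4 · 9 = 252.
Solve pairwise, accumulating the modulus:
  Start with x ≡ 3 (mod 7).
  Combine with x ≡ 0 (mod 4): since gcd(7, 4) = 1, we get a unique residue mod 28.
    Write x = 3 + 7·t and substitute into x ≡ 0 (mod 4): 7·t ≡ 0 − 3 = -3 (mod 4).
    Reduce coefficients mod 4: 3·t ≡ 1 (mod 4).
    The inverse of 3 mod 4 is 3 (since 3·3 = 9 = 2·4 + 1), so t ≡ 3·1 = 3 ≡ 3 (mod 4).
    Then x = 3 + 7·3 = 24, valid modulo lcm(7, 4) = 28: x ≡ 24 (mod 28).
  Combine with x ≡ 3 (mod 9): since gcd(28, 9) = 1, we get a unique residue mod 252.
    Write x = 24 + 28·t and substitute into x ≡ 3 (mod 9): 28·t ≡ 3 − 24 = -21 (mod 9).
    Reduce coefficients mod 9: 1·t ≡ 6 (mod 9).
    So t ≡ 6 (mod 9).
    Then x = 24 + 28·6 = 192, valid modulo lcm(28, 9) = 252: x ≡ 192 (mod 252).
Verify: 192 mod 7 = 3 ✓, 192 mod 4 = 0 ✓, 192 mod 9 = 3 ✓.

x ≡ 192 (mod 252).


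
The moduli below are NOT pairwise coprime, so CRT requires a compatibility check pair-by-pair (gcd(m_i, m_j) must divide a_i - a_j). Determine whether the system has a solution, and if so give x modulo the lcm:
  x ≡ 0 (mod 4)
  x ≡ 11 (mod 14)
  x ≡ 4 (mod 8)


Moduli 4, 14, 8 are not pairwise coprime, so CRT works modulo lcm(m_i) when all pairwise compatibility conditions hold.
Pairwise compatibility: gcd(m_i, m_j) must divide a_i - a_j for every pair.
Merge one congruence at a time:
  Start: x ≡ 0 (mod 4).
  Combine with x ≡ 11 (mod 14): gcd(4, 14) = 2, and 11 - 0 = 11 is NOT divisible by 2.
    ⇒ system is inconsistent (no integer solution).

No solution (the system is inconsistent).


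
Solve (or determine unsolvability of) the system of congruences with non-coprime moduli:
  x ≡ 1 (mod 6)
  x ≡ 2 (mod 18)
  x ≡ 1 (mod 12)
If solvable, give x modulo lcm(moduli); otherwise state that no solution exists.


Moduli 6, 18, 12 are not pairwise coprime, so CRT works modulo lcm(m_i) when all pairwise compatibility conditions hold.
Pairwise compatibility: gcd(m_i, m_j) must divide a_i - a_j for every pair.
Merge one congruence at a time:
  Start: x ≡ 1 (mod 6).
  Combine with x ≡ 2 (mod 18): gcd(6, 18) = 6, and 2 - 1 = 1 is NOT divisible by 6.
    ⇒ system is inconsistent (no integer solution).

No solution (the system is inconsistent).


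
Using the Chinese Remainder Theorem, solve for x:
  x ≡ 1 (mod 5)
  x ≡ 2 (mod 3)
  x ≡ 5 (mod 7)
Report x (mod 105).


Moduli 5, 3, 7 are pairwise coprime; by CRT there is a unique solution modulo M = 5 · 3 · 7 = 105.
Solve pairwise, accumulating the modulus:
  Start with x ≡ 1 (mod 5).
  Combine with x ≡ 2 (mod 3): since gcd(5, 3) = 1, we get a unique residue mod 15.
    Write x = 1 + 5·t and substitute into x ≡ 2 (mod 3): 5·t ≡ 2 − 1 = 1 (mod 3).
    Reduce coefficients mod 3: 2·t ≡ 1 (mod 3).
    The inverse of 2 mod 3 is 2 (since 2·2 = 4 = 1·3 + 1), so t ≡ 2·1 = 2 ≡ 2 (mod 3).
    Then x = 1 + 5·2 = 11, valid modulo lcm(5, 3) = 15: x ≡ 11 (mod 15).
  Combine with x ≡ 5 (mod 7): since gcd(15, 7) = 1, we get a unique residue mod 105.
    Write x = 11 + 15·t and substitute into x ≡ 5 (mod 7): 15·t ≡ 5 − 11 = -6 (mod 7).
    Reduce coefficients mod 7: 1·t ≡ 1 (mod 7).
    So t ≡ 1 (mod 7).
    Then x = 11 + 15·1 = 26, valid modulo lcm(15, 7) = 105: x ≡ 26 (mod 105).
Verify: 26 mod 5 = 1 ✓, 26 mod 3 = 2 ✓, 26 mod 7 = 5 ✓.

x ≡ 26 (mod 105).


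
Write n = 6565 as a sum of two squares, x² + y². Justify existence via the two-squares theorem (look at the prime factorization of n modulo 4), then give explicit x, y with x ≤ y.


Step 1: Factor n = 6565 = 5 · 13 · 101.
Step 2: Check the mod-4 condition on each prime factor: 5 ≡ 1 (mod 4), exponent 1; 13 ≡ 1 (mod 4), exponent 1; 101 ≡ 1 (mod 4), exponent 1.
All primes ≡ 3 (mod 4) appear to even exponent (or don't appear), so by the two-squares theorem n IS expressible as a sum of two squares.
Step 3: Build a representation. Here n = 5 · 13 · 101 is a product of primes ≡ 1 (mod 4). Each prime p ≡ 1 (mod 4) is itself a sum of two squares; find a² by testing p − a² for a perfect square:
  5: 5 − 1² = 4 = 2² ⇒ 5 = 1² + 2².
  13: 13 − 1² = 12, 13 − 2² = 9 = 3² ⇒ 13 = 2² + 3².
  101: 101 − 1² = 100 = 10² ⇒ 101 = 1² + 10².
  Combine using the Brahmagupta–Fibonacci identity (a² + b²)(c² + d²) = (ac − bd)² + (ad + bc)² = (ac + bd)² + (ad − bc)²:
  5 · 13 = 65: from (1² + 2²)(2² + 3²), take (1·2 − 2·3, 1·3 + 2·2) = (2 − 6, 3 + 4) = (-4, 7); dropping signs (only squares matter) gives (4, 7); check 4² + 7² = 16 + 49 = 65 ✓.
  65 · 101 = 6565: from (4² + 7²)(1² + 10²), take (4·1 − 7·10, 4·10 + 7·1) = (4 − 70, 40 + 7) = (-66, 47); dropping signs (only squares matter) gives (66, 47); check 66² + 47² = 4356 + 2209 = 6565 ✓.
Step 4: Order so x ≤ y and verify: 47² + 66² = 2209 + 4356 = 6565 = n. ✓

n = 6565 = 47² + 66² (one valid representation with x ≤ y).


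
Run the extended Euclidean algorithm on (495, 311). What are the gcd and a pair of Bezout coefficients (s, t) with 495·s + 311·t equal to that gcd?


Euclidean algorithm on (495, 311) — divide until remainder is 0:
  495 = 1 · 311 + 184
  311 = 1 · 184 + 127
  184 = 1 · 127 + 57
  127 = 2 · 57 + 13
  57 = 4 · 13 + 5
  13 = 2 · 5 + 3
  5 = 1 · 3 + 2
  3 = 1 · 2 + 1
  2 = 2 · 1 + 0
gcd(495, 311) = 1.
Track Bezout coefficients alongside the remainders: start with r₀ = 495 = a·1 + b·0 (s = 1, t = 0) and r₁ = 311 = a·0 + b·1 (s = 0, t = 1); each new remainder r_{k+1} = r_{k-1} − q_k·r_k inherits s_{k+1} = s_{k-1} − q_k·s_k, t_{k+1} = t_{k-1} − q_k·t_k, so r_k = a·s_k + b·t_k at every step:
  q = 1: r = 184, s = 1 − 1·0 = 1, t = 0 − 1·1 = -1  (check: 495·1 + 311·(-1) = 184)
  q = 1: r = 127, s = 0 − 1·1 = -1, t = 1 − 1·(-1) = 2  (check: 495·(-1) + 311·2 = 127)
  q = 1: r = 57, s = 1 − 1·(-1) = 2, t = -1 − 1·2 = -3  (check: 495·2 + 311·(-3) = 57)
  q = 2: r = 13, s = -1 − 2·2 = -5, t = 2 − 2·(-3) = 8  (check: 495·(-5) + 311·8 = 13)
  q = 4: r = 5, s = 2 − 4·(-5) = 22, t = -3 − 4·8 = -35  (check: 495·22 + 311·(-35) = 5)
  q = 2: r = 3, s = -5 − 2·22 = -49, t = 8 − 2·(-35) = 78  (check: 495·(-49) + 311·78 = 3)
  q = 1: r = 2, s = 22 − 1·(-49) = 71, t = -35 − 1·78 = -113  (check: 495·71 + 311·(-113) = 2)
  q = 1: r = 1, s = -49 − 1·71 = -120, t = 78 − 1·(-113) = 191  (check: 495·(-120) + 311·191 = 1)
The row with r = 1 (the gcd) gives the Bezout coefficients s = -120, t = 191.
Result: 495 · (-120) + 311 · (191) = 1.

gcd(495, 311) = 1; s = -120, t = 191 (check: 495·(-120) + 311·191 = 1).


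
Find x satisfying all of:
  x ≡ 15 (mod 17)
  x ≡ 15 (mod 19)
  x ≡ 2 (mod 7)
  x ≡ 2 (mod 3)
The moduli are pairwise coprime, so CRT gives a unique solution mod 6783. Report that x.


Product of moduli M = 17 · 19 · 7 · 3 = 6783.
Merge one congruence at a time:
  Start: x ≡ 15 (mod 17).
  Combine with x ≡ 15 (mod 19); new modulus lcm = 323.
    Write x = 15 + 17·t and substitute into x ≡ 15 (mod 19): 17·t ≡ 15 − 15 = 0 (mod 19).
    The inverse of 17 mod 19 is 9 (since 17·9 = 153 = 8·19 + 1), so t ≡ 9·0 = 0 ≡ 0 (mod 19).
    Then x = 15 + 17·0 = 15, valid modulo lcm(17, 19) = 323: x ≡ 15 (mod 323).
  Combine with x ≡ 2 (mod 7); new modulus lcm = 2261.
    Write x = 15 + 323·t and substitute into x ≡ 2 (mod 7): 323·t ≡ 2 − 15 = -13 (mod 7).
    Reduce coefficients mod 7: 1·t ≡ 1 (mod 7).
    So t ≡ 1 (mod 7).
    Then x = 15 + 323·1 = 338, valid modulo lcm(323, 7) = 2261: x ≡ 338 (mod 2261).
  Combine with x ≡ 2 (mod 3); new modulus lcm = 6783.
    Write x = 338 + 2261·t and substitute into x ≡ 2 (mod 3): 2261·t ≡ 2 − 338 = -336 (mod 3).
    Reduce coefficients mod 3: 2·t ≡ 0 (mod 3).
    The inverse of 2 mod 3 is 2 (since 2·2 = 4 = 1·3 + 1), so t ≡ 2·0 = 0 ≡ 0 (mod 3).
    Then x = 338 + 2261·0 = 338, valid modulo lcm(2261, 3) = 6783: x ≡ 338 (mod 6783).
Verify against each original: 338 mod 17 = 15, 338 mod 19 = 15, 338 mod 7 = 2, 338 mod 3 = 2.

x ≡ 338 (mod 6783).


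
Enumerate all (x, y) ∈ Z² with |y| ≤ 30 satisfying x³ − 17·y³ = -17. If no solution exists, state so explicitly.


The equation is x³ - 17y³ = -17. For fixed y, x³ = 17·y³ − 17, so a solution requires the RHS to be a perfect cube.
Strategy: iterate y from -30 to 30, compute RHS = 17·y³ − 17, and check whether it is a (positive or negative) perfect cube.
Check small values of y:
  y = 0: RHS = -17 is not a perfect cube.
  y = 1: RHS = 0 = (0)³ ⇒ x = 0 works.
  y = -1: RHS = -34 is not a perfect cube.
  y = 2: RHS = 119 is not a perfect cube.
  y = -2: RHS = -153 is not a perfect cube.
  y = 3: RHS = 442 is not a perfect cube.
  y = -3: RHS = -476 is not a perfect cube.
Continuing the search up to |y| = 30 finds no further solutions beyond those listed.
Collected solutions: (0, 1).

Solutions (with |y| ≤ 30): (0, 1).


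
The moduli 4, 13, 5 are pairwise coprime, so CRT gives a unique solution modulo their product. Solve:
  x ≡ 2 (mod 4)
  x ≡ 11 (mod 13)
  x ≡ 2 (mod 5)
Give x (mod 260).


Moduli 4, 13, 5 are pairwise coprime; by CRT there is a unique solution modulo M = 4 · 13 · 5 = 260.
Solve pairwise, accumulating the modulus:
  Start with x ≡ 2 (mod 4).
  Combine with x ≡ 11 (mod 13): since gcd(4, 13) = 1, we get a unique residue mod 52.
    Write x = 2 + 4·t and substitute into x ≡ 11 (mod 13): 4·t ≡ 11 − 2 = 9 (mod 13).
    The inverse of 4 mod 13 is 10 (since 4·10 = 40 = 3·13 + 1), so t ≡ 10·9 = 90 ≡ 12 (mod 13).
    Then x = 2 + 4·12 = 50, valid modulo lcm(4, 13) = 52: x ≡ 50 (mod 52).
  Combine with x ≡ 2 (mod 5): since gcd(52, 5) = 1, we get a unique residue mod 260.
    Write x = 50 + 52·t and substitute into x ≡ 2 (mod 5): 52·t ≡ 2 − 50 = -48 (mod 5).
    Reduce coefficients mod 5: 2·t ≡ 2 (mod 5).
    The inverse of 2 mod 5 is 3 (since 2·3 = 6 = 1·5 + 1), so t ≡ 3·2 = 6 ≡ 1 (mod 5).
    Then x = 50 + 52·1 = 102, valid modulo lcm(52, 5) = 260: x ≡ 102 (mod 260).
Verify: 102 mod 4 = 2 ✓, 102 mod 13 = 11 ✓, 102 mod 5 = 2 ✓.

x ≡ 102 (mod 260).


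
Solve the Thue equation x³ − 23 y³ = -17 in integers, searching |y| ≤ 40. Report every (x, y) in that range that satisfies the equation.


The equation is x³ - 23y³ = -17. For fixed y, x³ = 23·y³ − 17, so a solution requires the RHS to be a perfect cube.
Strategy: iterate y from -40 to 40, compute RHS = 23·y³ − 17, and check whether it is a (positive or negative) perfect cube.
Check small values of y:
  y = 0: RHS = -17 is not a perfect cube.
  y = 1: RHS = 6 is not a perfect cube.
  y = -1: RHS = -40 is not a perfect cube.
  y = 2: RHS = 167 is not a perfect cube.
  y = -2: RHS = -201 is not a perfect cube.
  y = 3: RHS = 604 is not a perfect cube.
  y = -3: RHS = -638 is not a perfect cube.
Continuing the search up to |y| = 40 finds no solutions either.
No (x, y) in the scanned range satisfies the equation.

No integer solutions with |y| ≤ 40.


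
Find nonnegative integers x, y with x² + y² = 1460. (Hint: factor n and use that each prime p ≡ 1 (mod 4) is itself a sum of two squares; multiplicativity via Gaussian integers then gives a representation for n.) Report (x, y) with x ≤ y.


Step 1: Factor n = 1460 = 2^2 · 5 · 73.
Step 2: Check the mod-4 condition on each prime factor: 2 = 2 (special); 5 ≡ 1 (mod 4), exponent 1; 73 ≡ 1 (mod 4), exponent 1.
All primes ≡ 3 (mod 4) appear to even exponent (or don't appear), so by the two-squares theorem n IS expressible as a sum of two squares.
Step 3: Build a representation. Group n = k² · m with k = 2 and m = 5 · 73 = 365 (a product of primes ≡ 1 (mod 4)); a representation of m scales to one of n via (k·x)² + (k·y)² = k²(x² + y²). Each prime p ≡ 1 (mod 4) is itself a sum of two squares; find a² by testing p − a² for a perfect square:
  5: 5 − 1² = 4 = 2² ⇒ 5 = 1² + 2².
  73: 73 − 1² = 72, 73 − 2² = 69, 73 − 3² = 64 = 8² ⇒ 73 = 3² + 8².
  Combine using the Brahmagupta–Fibonacci identity (a² + b²)(c² + d²) = (ac − bd)² + (ad + bc)² = (ac + bd)² + (ad − bc)²:
  5 · 73 = 365: from (1² + 2²)(3² + 8²), take (1·3 − 2·8, 1·8 + 2·3) = (3 − 16, 8 + 6) = (-13, 14); dropping signs (only squares matter) gives (13, 14); check 13² + 14² = 169 + 196 = 365 ✓.
  Scale by k = 2: (2·13, 2·14) = (26, 28).
Step 4: Order so x ≤ y and verify: 26² + 28² = 676 + 784 = 1460 = n. ✓

n = 1460 = 26² + 28² (one valid representation with x ≤ y).


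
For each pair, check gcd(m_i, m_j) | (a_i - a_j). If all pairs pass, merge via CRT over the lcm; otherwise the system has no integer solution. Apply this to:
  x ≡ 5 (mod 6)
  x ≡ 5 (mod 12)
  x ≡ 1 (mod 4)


Moduli 6, 12, 4 are not pairwise coprime, so CRT works modulo lcm(m_i) when all pairwise compatibility conditions hold.
Pairwise compatibility: gcd(m_i, m_j) must divide a_i - a_j for every pair.
Merge one congruence at a time:
  Start: x ≡ 5 (mod 6).
  Combine with x ≡ 5 (mod 12): gcd(6, 12) = 6; 5 - 5 = 0, which IS divisible by 6, so compatible.
    Write x = 5 + 6·t and substitute into x ≡ 5 (mod 12): 6·t ≡ 5 − 5 = 0 (mod 12).
    Divide the congruence (and modulus) by g = 6: 1·t ≡ 0 (mod 2).
    So t ≡ 0 (mod 2).
    Then x = 5 + 6·0 = 5, valid modulo lcm(6, 12) = 12: x ≡ 5 (mod 12).
  Combine with x ≡ 1 (mod 4): gcd(12, 4) = 4; 1 - 5 = -4, which IS divisible by 4, so compatible.
    Write x = 5 + 12·t and substitute into x ≡ 1 (mod 4): 12·t ≡ 1 − 5 = -4 (mod 4).
    Divide the congruence (and modulus) by g = 4: 3·t ≡ -1 (mod 1).
    Modulo 1 every t works; take t = 0.
    Then x = 5 + 12·0 = 5, valid modulo lcm(12, 4) = 12: x ≡ 5 (mod 12).
Verify: 5 mod 6 = 5, 5 mod 12 = 5, 5 mod 4 = 1.

x ≡ 5 (mod 12).


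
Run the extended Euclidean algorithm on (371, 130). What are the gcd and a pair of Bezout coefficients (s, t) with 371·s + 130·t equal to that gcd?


Euclidean algorithm on (371, 130) — divide until remainder is 0:
  371 = 2 · 130 + 111
  130 = 1 · 111 + 19
  111 = 5 · 19 + 16
  19 = 1 · 16 + 3
  16 = 5 · 3 + 1
  3 = 3 · 1 + 0
gcd(371, 130) = 1.
Track Bezout coefficients alongside the remainders: start with r₀ = 371 = a·1 + b·0 (s = 1, t = 0) and r₁ = 130 = a·0 + b·1 (s = 0, t = 1); each new remainder r_{k+1} = r_{k-1} − q_k·r_k inherits s_{k+1} = s_{k-1} − q_k·s_k, t_{k+1} = t_{k-1} − q_k·t_k, so r_k = a·s_k + b·t_k at every step:
  q = 2: r = 111, s = 1 − 2·0 = 1, t = 0 − 2·1 = -2  (check: 371·1 + 130·(-2) = 111)
  q = 1: r = 19, s = 0 − 1·1 = -1, t = 1 − 1·(-2) = 3  (check: 371·(-1) + 130·3 = 19)
  q = 5: r = 16, s = 1 − 5·(-1) = 6, t = -2 − 5·3 = -17  (check: 371·6 + 130·(-17) = 16)
  q = 1: r = 3, s = -1 − 1·6 = -7, t = 3 − 1·(-17) = 20  (check: 371·(-7) + 130·20 = 3)
  q = 5: r = 1, s = 6 − 5·(-7) = 41, t = -17 − 5·20 = -117  (check: 371·41 + 130·(-117) = 1)
The row with r = 1 (the gcd) gives the Bezout coefficients s = 41, t = -117.
Result: 371 · (41) + 130 · (-117) = 1.

gcd(371, 130) = 1; s = 41, t = -117 (check: 371·41 + 130·(-117) = 1).


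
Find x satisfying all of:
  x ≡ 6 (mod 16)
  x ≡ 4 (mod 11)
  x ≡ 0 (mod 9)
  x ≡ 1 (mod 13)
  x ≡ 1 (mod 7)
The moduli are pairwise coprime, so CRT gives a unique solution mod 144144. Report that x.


Product of moduli M = 16 · 11 · 9 · 13 · 7 = 144144.
Merge one congruence at a time:
  Start: x ≡ 6 (mod 16).
  Combine with x ≡ 4 (mod 11); new modulus lcm = 176.
    Write x = 6 + 16·t and substitute into x ≡ 4 (mod 11): 16·t ≡ 4 − 6 = -2 (mod 11).
    Reduce coefficients mod 11: 5·t ≡ 9 (mod 11).
    The inverse of 5 mod 11 is 9 (since 5·9 = 45 = 4·11 + 1), so t ≡ 9·9 = 81 ≡ 4 (mod 11).
    Then x = 6 + 16·4 = 70, valid modulo lcm(16, 11) = 176: x ≡ 70 (mod 176).
  Combine with x ≡ 0 (mod 9); new modulus lcm = 1584.
    Write x = 70 + 176·t and substitute into x ≡ 0 (mod 9): 176·t ≡ 0 − 70 = -70 (mod 9).
    Reduce coefficients mod 9: 5·t ≡ 2 (mod 9).
    The inverse of 5 mod 9 is 2 (since 5·2 = 10 = 1·9 + 1), so t ≡ 2·2 = 4 ≡ 4 (mod 9).
    Then x = 70 + 176·4 = 774, valid modulo lcm(176, 9) = 1584: x ≡ 774 (mod 1584).
  Combine with x ≡ 1 (mod 13); new modulus lcm = 20592.
    Write x = 774 + 1584·t and substitute into x ≡ 1 (mod 13): 1584·t ≡ 1 − 774 = -773 (mod 13).
    Reduce coefficients mod 13: 11·t ≡ 7 (mod 13).
    The inverse of 11 mod 13 is 6 (since 11·6 = 66 = 5·13 + 1), so t ≡ 6·7 = 42 ≡ 3 (mod 13).
    Then x = 774 + 1584·3 = 5526, valid modulo lcm(1584, 13) = 20592: x ≡ 5526 (mod 20592).
  Combine with x ≡ 1 (mod 7); new modulus lcm = 144144.
    Write x = 5526 + 20592·t and substitute into x ≡ 1 (mod 7): 20592·t ≡ 1 − 5526 = -5525 (mod 7).
    Reduce coefficients mod 7: 5·t ≡ 5 (mod 7).
    The inverse of 5 mod 7 is 3 (since 5·3 = 15 = 2·7 + 1), so t ≡ 3·5 = 15 ≡ 1 (mod 7).
    Then x = 5526 + 20592·1 = 26118, valid modulo lcm(20592, 7) = 144144: x ≡ 26118 (mod 144144).
Verify against each original: 26118 mod 16 = 6, 26118 mod 11 = 4, 26118 mod 9 = 0, 26118 mod 13 = 1, 26118 mod 7 = 1.

x ≡ 26118 (mod 144144).


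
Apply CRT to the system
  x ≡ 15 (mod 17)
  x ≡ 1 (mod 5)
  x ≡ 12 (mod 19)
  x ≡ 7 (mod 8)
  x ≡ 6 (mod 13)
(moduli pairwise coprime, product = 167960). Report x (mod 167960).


Product of moduli M = 17 · 5 · 19 · 8 · 13 = 167960.
Merge one congruence at a time:
  Start: x ≡ 15 (mod 17).
  Combine with x ≡ 1 (mod 5); new modulus lcm = 85.
    Write x = 15 + 17·t and substitute into x ≡ 1 (mod 5): 17·t ≡ 1 − 15 = -14 (mod 5).
    Reduce coefficients mod 5: 2·t ≡ 1 (mod 5).
    The inverse of 2 mod 5 is 3 (since 2·3 = 6 = 1·5 + 1), so t ≡ 3·1 = 3 ≡ 3 (mod 5).
    Then x = 15 + 17·3 = 66, valid modulo lcm(17, 5) = 85: x ≡ 66 (mod 85).
  Combine with x ≡ 12 (mod 19); new modulus lcm = 1615.
    Write x = 66 + 85·t and substitute into x ≡ 12 (mod 19): 85·t ≡ 12 − 66 = -54 (mod 19).
    Reduce coefficients mod 19: 9·t ≡ 3 (mod 19).
    The inverse of 9 mod 19 is 17 (since 9·17 = 153 = 8·19 + 1), so t ≡ 17·3 = 51 ≡ 13 (mod 19).
    Then x = 66 + 85·13 = 1171, valid modulo lcm(85, 19) = 1615: x ≡ 1171 (mod 1615).
  Combine with x ≡ 7 (mod 8); new modulus lcm = 12920.
    Write x = 1171 + 1615·t and substitute into x ≡ 7 (mod 8): 1615·t ≡ 7 − 1171 = -1164 (mod 8).
    Reduce coefficients mod 8: 7·t ≡ 4 (mod 8).
    The inverse of 7 mod 8 is 7 (since 7·7 = 49 = 6·8 + 1), so t ≡ 7·4 = 28 ≡ 4 (mod 8).
    Then x = 1171 + 1615·4 = 7631, valid modulo lcm(1615, 8) = 12920: x ≡ 7631 (mod 12920).
  Combine with x ≡ 6 (mod 13); new modulus lcm = 167960.
    Write x = 7631 + 12920·t and substitute into x ≡ 6 (mod 13): 12920·t ≡ 6 − 7631 = -7625 (mod 13).
    Reduce coefficients mod 13: 11·t ≡ 6 (mod 13).
    The inverse of 11 mod 13 is 6 (since 11·6 = 66 = 5·13 + 1), so t ≡ 6·6 = 36 ≡ 10 (mod 13).
    Then x = 7631 + 12920·10 = 136831, valid modulo lcm(12920, 13) = 167960: x ≡ 136831 (mod 167960).
Verify against each original: 136831 mod 17 = 15, 136831 mod 5 = 1, 136831 mod 19 = 12, 136831 mod 8 = 7, 136831 mod 13 = 6.

x ≡ 136831 (mod 167960).


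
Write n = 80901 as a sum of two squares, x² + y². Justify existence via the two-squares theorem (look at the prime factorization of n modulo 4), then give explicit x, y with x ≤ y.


Step 1: Factor n = 80901 = 3^2 · 89 · 101.
Step 2: Check the mod-4 condition on each prime factor: 3 ≡ 3 (mod 4), exponent 2 (must be even); 89 ≡ 1 (mod 4), exponent 1; 101 ≡ 1 (mod 4), exponent 1.
All primes ≡ 3 (mod 4) appear to even exponent (or don't appear), so by the two-squares theorem n IS expressible as a sum of two squares.
Step 3: Build a representation. Group n = k² · m with k = 3 and m = 89 · 101 = 8989 (a product of primes ≡ 1 (mod 4)); a representation of m scales to one of n via (k·x)² + (k·y)² = k²(x² + y²). Each prime p ≡ 1 (mod 4) is itself a sum of two squares; find a² by testing p − a² for a perfect square:
  89: 89 − 1² = 88, 89 − 2² = 85, 89 − 3² = 80, 89 − 4² = 73, 89 − 5² = 64 = 8² ⇒ 89 = 5² + 8².
  101: 101 − 1² = 100 = 10² ⇒ 101 = 1² + 10².
  Combine using the Brahmagupta–Fibonacci identity (a² + b²)(c² + d²) = (ac − bd)² + (ad + bc)² = (ac + bd)² + (ad − bc)²:
  89 · 101 = 8989: from (5² + 8²)(1² + 10²), take (5·1 − 8·10, 5·10 + 8·1) = (5 − 80, 50 + 8) = (-75, 58); dropping signs (only squares matter) gives (75, 58); check 75² + 58² = 5625 + 3364 = 8989 ✓.
  Scale by k = 3: (3·75, 3·58) = (225, 174).
Step 4: Order so x ≤ y and verify: 174² + 225² = 30276 + 50625 = 80901 = n. ✓

n = 80901 = 174² + 225² (one valid representation with x ≤ y).


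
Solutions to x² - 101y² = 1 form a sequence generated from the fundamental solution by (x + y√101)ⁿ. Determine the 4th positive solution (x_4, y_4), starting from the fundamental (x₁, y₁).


Step 1: Find the fundamental solution (x₁, y₁) of x² - 101y² = 1.
  Expand √101 as a continued fraction. a₀ = ⌊√101⌋ = 10; iterate m_{k+1} = d_k·a_k − m_k, d_{k+1} = (101 − m_{k+1}²)/d_k, a_{k+1} = ⌊(a₀ + m_{k+1})/d_{k+1}⌋ (starting m₀ = 0, d₀ = 1), with convergents p_k = a_k·p_{k-1} + p_{k-2}, q_k = a_k·q_{k-1} + q_{k-2} (p₋₁ = 1, q₋₁ = 0):
  k = 0: a₀ = 10; p₀/q₀ = 10/1; p₀² − 101·q₀² = 100 − 101 = -1.
  k = 1: m = 10, d = 1, a = ⌊(10 + 10)/1⌋ = 20; p/q = (20·10 + 1)/(20·1 + 0) = 201/20; p² − 101·q² = 40401 − 40400 = 1.
  The first convergent with p² − 101·q² = 1 gives the fundamental solution (x₁, y₁) = (201, 20).
Step 2: Apply the recurrence (x_{n+1}, y_{n+1}) = (x₁x_n + 101y₁y_n, x₁y_n + y₁x_n) repeatedly.
  From (x_1, y_1) = (201, 20): x_2 = 201·201 + 101·20·20 = 80801; y_2 = 201·20 + 20·201 = 8040.
  From (x_2, y_2) = (80801, 8040): x_3 = 201·80801 + 101·20·8040 = 32481801; y_3 = 201·8040 + 20·80801 = 3232060.
  From (x_3, y_3) = (32481801, 3232060): x_4 = 201·32481801 + 101·20·3232060 = 13057603201; y_4 = 201·3232060 + 20·32481801 = 1299280080.
Step 3: Verify x_4² - 101·y_4² = 170501001354765446401 - 170501001354765446400 = 1 (should be 1). ✓

(x_1, y_1) = (201, 20); (x_4, y_4) = (13057603201, 1299280080).


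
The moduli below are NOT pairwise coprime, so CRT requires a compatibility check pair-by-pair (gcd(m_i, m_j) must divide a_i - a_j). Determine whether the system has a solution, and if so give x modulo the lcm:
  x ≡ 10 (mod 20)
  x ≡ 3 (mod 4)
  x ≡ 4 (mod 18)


Moduli 20, 4, 18 are not pairwise coprime, so CRT works modulo lcm(m_i) when all pairwise compatibility conditions hold.
Pairwise compatibility: gcd(m_i, m_j) must divide a_i - a_j for every pair.
Merge one congruence at a time:
  Start: x ≡ 10 (mod 20).
  Combine with x ≡ 3 (mod 4): gcd(20, 4) = 4, and 3 - 10 = -7 is NOT divisible by 4.
    ⇒ system is inconsistent (no integer solution).

No solution (the system is inconsistent).


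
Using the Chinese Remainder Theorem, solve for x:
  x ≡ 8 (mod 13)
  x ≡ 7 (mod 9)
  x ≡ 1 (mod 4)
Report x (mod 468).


Moduli 13, 9, 4 are pairwise coprime; by CRT there is a unique solution modulo M = 13 · 9 · 4 = 468.
Solve pairwise, accumulating the modulus:
  Start with x ≡ 8 (mod 13).
  Combine with x ≡ 7 (mod 9): since gcd(13, 9) = 1, we get a unique residue mod 117.
    Write x = 8 + 13·t and substitute into x ≡ 7 (mod 9): 13·t ≡ 7 − 8 = -1 (mod 9).
    Reduce coefficients mod 9: 4·t ≡ 8 (mod 9).
    The inverse of 4 mod 9 is 7 (since 4·7 = 28 = 3·9 + 1), so t ≡ 7·8 = 56 ≡ 2 (mod 9).
    Then x = 8 + 13·2 = 34, valid modulo lcm(13, 9) = 117: x ≡ 34 (mod 117).
  Combine with x ≡ 1 (mod 4): since gcd(117, 4) = 1, we get a unique residue mod 468.
    Write x = 34 + 117·t and substitute into x ≡ 1 (mod 4): 117·t ≡ 1 − 34 = -33 (mod 4).
    Reduce coefficients mod 4: 1·t ≡ 3 (mod 4).
    So t ≡ 3 (mod 4).
    Then x = 34 + 117·3 = 385, valid modulo lcm(117, 4) = 468: x ≡ 385 (mod 468).
Verify: 385 mod 13 = 8 ✓, 385 mod 9 = 7 ✓, 385 mod 4 = 1 ✓.

x ≡ 385 (mod 468).


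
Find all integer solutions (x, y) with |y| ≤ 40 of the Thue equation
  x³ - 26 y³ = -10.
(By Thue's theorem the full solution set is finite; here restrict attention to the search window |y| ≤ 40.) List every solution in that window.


The equation is x³ - 26y³ = -10. For fixed y, x³ = 26·y³ − 10, so a solution requires the RHS to be a perfect cube.
Strategy: iterate y from -40 to 40, compute RHS = 26·y³ − 10, and check whether it is a (positive or negative) perfect cube.
Check small values of y:
  y = 0: RHS = -10 is not a perfect cube.
  y = 1: RHS = 16 is not a perfect cube.
  y = -1: RHS = -36 is not a perfect cube.
  y = 2: RHS = 198 is not a perfect cube.
  y = -2: RHS = -218 is not a perfect cube.
  y = 3: RHS = 692 is not a perfect cube.
  y = -3: RHS = -712 is not a perfect cube.
Continuing the search up to |y| = 40 finds no solutions either.
No (x, y) in the scanned range satisfies the equation.

No integer solutions with |y| ≤ 40.


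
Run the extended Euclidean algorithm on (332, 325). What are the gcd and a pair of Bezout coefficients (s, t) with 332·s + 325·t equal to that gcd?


Euclidean algorithm on (332, 325) — divide until remainder is 0:
  332 = 1 · 325 + 7
  325 = 46 · 7 + 3
  7 = 2 · 3 + 1
  3 = 3 · 1 + 0
gcd(332, 325) = 1.
Track Bezout coefficients alongside the remainders: start with r₀ = 332 = a·1 + b·0 (s = 1, t = 0) and r₁ = 325 = a·0 + b·1 (s = 0, t = 1); each new remainder r_{k+1} = r_{k-1} − q_k·r_k inherits s_{k+1} = s_{k-1} − q_k·s_k, t_{k+1} = t_{k-1} − q_k·t_k, so r_k = a·s_k + b·t_k at every step:
  q = 1: r = 7, s = 1 − 1·0 = 1, t = 0 − 1·1 = -1  (check: 332·1 + 325·(-1) = 7)
  q = 46: r = 3, s = 0 − 46·1 = -46, t = 1 − 46·(-1) = 47  (check: 332·(-46) + 325·47 = 3)
  q = 2: r = 1, s = 1 − 2·(-46) = 93, t = -1 − 2·47 = -95  (check: 332·93 + 325·(-95) = 1)
The row with r = 1 (the gcd) gives the Bezout coefficients s = 93, t = -95.
Result: 332 · (93) + 325 · (-95) = 1.

gcd(332, 325) = 1; s = 93, t = -95 (check: 332·93 + 325·(-95) = 1).
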